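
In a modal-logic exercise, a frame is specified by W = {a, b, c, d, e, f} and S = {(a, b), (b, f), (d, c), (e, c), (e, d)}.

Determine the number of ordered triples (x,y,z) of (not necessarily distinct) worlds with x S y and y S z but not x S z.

Enumerating: (a,b,f).

1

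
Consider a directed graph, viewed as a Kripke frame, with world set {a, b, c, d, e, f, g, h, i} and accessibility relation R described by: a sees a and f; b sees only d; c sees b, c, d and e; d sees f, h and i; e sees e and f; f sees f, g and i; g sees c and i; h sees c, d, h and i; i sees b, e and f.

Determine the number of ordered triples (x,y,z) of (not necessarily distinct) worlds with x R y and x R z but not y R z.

38

Enumerating: (a,f,a), (b,d,d), (c,b,b), (c,b,c), (c,b,e), (c,d,b), (c,d,c), (c,d,d), (c,d,e), (c,e,b), (c,e,c), (c,e,d), … and 26 more.
Total: 38.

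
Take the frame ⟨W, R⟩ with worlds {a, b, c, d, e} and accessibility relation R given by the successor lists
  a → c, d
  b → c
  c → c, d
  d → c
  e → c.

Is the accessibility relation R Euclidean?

No

Euclidean: no — a R d and a R d, but not d R d.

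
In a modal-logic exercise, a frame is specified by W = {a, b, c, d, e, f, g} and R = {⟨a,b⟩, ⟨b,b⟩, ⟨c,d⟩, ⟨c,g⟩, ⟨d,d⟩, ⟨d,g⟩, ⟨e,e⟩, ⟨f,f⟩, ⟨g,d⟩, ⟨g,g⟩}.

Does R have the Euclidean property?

Euclidean: yes — any two successors of a common world are R-related.

Yes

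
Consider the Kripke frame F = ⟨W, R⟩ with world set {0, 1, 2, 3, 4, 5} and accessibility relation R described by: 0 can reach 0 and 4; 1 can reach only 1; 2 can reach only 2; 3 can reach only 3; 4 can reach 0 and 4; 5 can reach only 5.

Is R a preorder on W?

Reflexive: yes — every world is R-related to itself.
Transitive: yes — every two-step R-path is closed by a direct edge.
So R is a preorder.

Yes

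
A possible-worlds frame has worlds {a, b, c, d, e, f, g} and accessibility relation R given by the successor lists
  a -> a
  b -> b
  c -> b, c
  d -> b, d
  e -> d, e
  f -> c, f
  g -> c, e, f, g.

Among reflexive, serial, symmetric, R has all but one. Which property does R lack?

symmetric

Reflexive: yes — every world is R-related to itself.
Serial: yes — every world has a successor (e.g. a R a).
Symmetric: no — c R b but not b R c.
Only symmetric fails.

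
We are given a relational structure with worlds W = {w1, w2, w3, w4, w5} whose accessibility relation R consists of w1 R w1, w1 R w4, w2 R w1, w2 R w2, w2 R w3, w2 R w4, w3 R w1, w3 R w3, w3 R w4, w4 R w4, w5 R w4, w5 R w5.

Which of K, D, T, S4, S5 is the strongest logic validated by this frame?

S4

Serial (axiom D): yes — every world has a successor (e.g. w1 R w1).
Reflexive (axiom T): yes — every world is R-related to itself.
Transitive (axiom 4): yes — every two-step R-path is closed by a direct edge.
Euclidean (axiom 5): no — w2 R w1 and w2 R w3, but not w1 R w3.
So F validates K, D, T, S4; S5 would additionally require R to be Euclidean. The strongest is S4.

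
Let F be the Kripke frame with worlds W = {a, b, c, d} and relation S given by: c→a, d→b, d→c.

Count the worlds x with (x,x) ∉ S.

4

Enumerating: a, b, c, d.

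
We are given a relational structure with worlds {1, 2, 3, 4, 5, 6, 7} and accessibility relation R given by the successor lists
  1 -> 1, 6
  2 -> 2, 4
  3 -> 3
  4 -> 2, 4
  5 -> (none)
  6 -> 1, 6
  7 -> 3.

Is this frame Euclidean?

Yes

Euclidean: yes — any two successors of a common world are R-related.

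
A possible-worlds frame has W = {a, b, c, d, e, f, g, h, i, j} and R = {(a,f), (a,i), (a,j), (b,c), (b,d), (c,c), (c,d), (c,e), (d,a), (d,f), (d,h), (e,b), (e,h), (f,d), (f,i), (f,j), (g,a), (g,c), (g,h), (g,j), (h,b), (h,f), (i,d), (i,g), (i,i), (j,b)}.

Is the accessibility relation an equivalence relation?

Reflexive: no — a is not related to itself.
Symmetric: no — a R f but not f R a.
Transitive: no — a R f and f R d, but not a R d.
So R is not an equivalence relation.

No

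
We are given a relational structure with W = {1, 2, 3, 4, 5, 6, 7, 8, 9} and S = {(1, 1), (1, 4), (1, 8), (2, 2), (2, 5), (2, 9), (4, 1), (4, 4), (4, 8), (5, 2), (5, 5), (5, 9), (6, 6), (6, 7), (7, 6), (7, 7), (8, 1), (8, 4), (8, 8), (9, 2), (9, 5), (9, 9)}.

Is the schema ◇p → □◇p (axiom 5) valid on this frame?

Yes

By correspondence theory, 5 is valid on a frame iff S is Euclidean.
Euclidean: yes — any two successors of a common world are S-related.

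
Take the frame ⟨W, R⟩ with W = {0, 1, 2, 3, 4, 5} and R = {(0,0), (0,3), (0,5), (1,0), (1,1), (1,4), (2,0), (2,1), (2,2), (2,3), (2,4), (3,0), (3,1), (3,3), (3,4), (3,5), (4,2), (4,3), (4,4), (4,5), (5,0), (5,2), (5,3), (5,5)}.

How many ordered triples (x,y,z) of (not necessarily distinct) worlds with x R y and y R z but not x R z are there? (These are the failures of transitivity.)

22

Enumerating: (0,3,1), (0,3,4), (0,5,2), (1,0,3), (1,0,5), (1,4,2), (1,4,3), (1,4,5), (2,0,5), (2,3,5), (2,4,5), (3,4,2), … and 10 more.
Total: 22.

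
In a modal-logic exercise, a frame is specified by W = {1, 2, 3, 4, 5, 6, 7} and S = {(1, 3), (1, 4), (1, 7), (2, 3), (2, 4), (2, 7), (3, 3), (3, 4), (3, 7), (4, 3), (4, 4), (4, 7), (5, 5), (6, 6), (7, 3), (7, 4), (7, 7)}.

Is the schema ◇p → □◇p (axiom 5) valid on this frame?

By correspondence theory, 5 is valid on a frame iff S is Euclidean.
Euclidean: yes — any two successors of a common world are S-related.

Yes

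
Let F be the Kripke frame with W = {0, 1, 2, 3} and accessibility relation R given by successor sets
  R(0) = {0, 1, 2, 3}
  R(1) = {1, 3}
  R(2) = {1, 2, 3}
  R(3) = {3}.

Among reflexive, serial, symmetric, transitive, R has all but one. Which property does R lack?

Reflexive: yes — every world is R-related to itself.
Serial: yes — every world has a successor (e.g. 0 R 0).
Symmetric: no — 0 R 1 but not 1 R 0.
Transitive: yes — every two-step R-path is closed by a direct edge.
Only symmetric fails.

symmetric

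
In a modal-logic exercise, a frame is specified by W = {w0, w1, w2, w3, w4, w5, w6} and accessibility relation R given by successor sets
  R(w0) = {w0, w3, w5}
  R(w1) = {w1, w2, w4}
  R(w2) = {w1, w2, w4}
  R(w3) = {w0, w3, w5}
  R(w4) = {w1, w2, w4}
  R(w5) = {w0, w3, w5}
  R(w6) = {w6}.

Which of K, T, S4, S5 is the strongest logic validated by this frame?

Reflexive (axiom T): yes — every world is R-related to itself.
Transitive (axiom 4): yes — every two-step R-path is closed by a direct edge.
Euclidean (axiom 5): yes — any two successors of a common world are R-related.
So F validates K, T, S4, S5. The strongest is S5.

S5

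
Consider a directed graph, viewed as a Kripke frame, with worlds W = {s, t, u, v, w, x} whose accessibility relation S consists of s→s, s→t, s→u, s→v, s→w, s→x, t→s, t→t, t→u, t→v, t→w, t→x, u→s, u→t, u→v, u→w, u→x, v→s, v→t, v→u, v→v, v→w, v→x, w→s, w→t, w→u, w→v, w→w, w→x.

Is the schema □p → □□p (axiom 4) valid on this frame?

No

Axiom 4 corresponds to the accessibility relation being transitive.
Transitive: no — u S s and s S u, but not u S u.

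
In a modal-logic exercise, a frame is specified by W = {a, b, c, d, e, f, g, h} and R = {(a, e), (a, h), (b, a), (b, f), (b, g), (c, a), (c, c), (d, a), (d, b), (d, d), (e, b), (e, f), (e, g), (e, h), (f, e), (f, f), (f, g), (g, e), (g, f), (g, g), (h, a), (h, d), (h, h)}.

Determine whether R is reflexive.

Reflexive: no — a is not related to itself.

No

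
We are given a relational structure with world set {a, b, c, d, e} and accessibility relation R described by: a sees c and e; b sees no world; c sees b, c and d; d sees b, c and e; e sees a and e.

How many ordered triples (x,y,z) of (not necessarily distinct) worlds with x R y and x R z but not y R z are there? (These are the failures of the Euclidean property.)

13

Enumerating: (a,c,e), (a,e,c), (c,b,b), (c,b,c), (c,b,d), (c,d,d), (d,b,b), (d,b,c), (d,b,e), (d,c,e), (d,e,b), (d,e,c), (e,a,a).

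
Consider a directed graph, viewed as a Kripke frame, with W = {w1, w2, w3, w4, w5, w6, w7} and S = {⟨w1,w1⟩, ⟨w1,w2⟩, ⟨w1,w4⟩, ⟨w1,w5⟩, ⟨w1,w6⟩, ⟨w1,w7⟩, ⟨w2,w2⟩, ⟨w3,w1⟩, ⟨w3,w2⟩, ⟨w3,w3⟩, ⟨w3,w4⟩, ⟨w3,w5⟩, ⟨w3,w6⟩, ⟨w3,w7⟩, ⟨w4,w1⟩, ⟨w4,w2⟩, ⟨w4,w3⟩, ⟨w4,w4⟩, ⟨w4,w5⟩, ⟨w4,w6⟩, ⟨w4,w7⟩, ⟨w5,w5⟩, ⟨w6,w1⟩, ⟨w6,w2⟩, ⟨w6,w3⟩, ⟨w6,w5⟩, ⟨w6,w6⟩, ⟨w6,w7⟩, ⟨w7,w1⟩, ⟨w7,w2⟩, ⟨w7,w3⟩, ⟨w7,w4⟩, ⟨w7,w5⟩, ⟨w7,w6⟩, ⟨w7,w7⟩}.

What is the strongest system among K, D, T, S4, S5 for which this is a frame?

Serial (axiom D): yes — every world has a successor (e.g. w1 S w1).
Reflexive (axiom T): yes — every world is S-related to itself.
Transitive (axiom 4): no — w1 S w4 and w4 S w3, but not w1 S w3.
Euclidean (axiom 5): no — w1 S w2 and w1 S w4, but not w2 S w4.
So F validates K, D, T; S4 would additionally require S to be transitive. The strongest is T.

T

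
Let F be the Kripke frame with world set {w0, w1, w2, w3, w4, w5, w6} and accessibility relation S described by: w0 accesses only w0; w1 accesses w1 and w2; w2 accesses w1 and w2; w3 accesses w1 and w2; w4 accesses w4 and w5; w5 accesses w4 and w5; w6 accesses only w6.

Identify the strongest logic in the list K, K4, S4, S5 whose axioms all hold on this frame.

Transitive (axiom 4): yes — every two-step S-path is closed by a direct edge.
Reflexive (axiom T): no — w3 is not related to itself.
Euclidean (axiom 5): yes — any two successors of a common world are S-related.
So F validates K, K4; S4 would additionally require S to be reflexive. The strongest is K4.

K4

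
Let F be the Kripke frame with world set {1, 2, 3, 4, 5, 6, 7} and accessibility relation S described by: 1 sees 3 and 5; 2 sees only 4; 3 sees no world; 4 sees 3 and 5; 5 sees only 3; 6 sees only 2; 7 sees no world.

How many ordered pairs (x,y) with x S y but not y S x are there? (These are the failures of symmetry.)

7

Enumerating: (1,3), (1,5), (2,4), (4,3), (4,5), (5,3), (6,2).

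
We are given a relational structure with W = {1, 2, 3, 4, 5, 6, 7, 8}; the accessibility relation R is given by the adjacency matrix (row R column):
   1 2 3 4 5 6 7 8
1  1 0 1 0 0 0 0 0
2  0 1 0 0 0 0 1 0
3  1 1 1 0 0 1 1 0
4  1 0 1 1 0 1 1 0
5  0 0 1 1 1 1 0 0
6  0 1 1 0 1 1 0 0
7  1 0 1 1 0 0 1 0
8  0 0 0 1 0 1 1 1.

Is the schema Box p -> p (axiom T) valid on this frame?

The schema T characterises exactly the reflexive frames.
Reflexive: yes — every world is R-related to itself.

Yes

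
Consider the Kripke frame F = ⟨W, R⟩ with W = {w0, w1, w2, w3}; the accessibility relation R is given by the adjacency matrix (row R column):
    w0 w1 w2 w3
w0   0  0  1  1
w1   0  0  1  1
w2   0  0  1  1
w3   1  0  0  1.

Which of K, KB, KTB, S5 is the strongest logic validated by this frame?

Symmetric (axiom B): no — w0 R w2 but not w2 R w0.
Reflexive (axiom T): no — w0 is not related to itself.
Euclidean (axiom 5): no — w0 R w3 and w0 R w2, but not w3 R w2.
So F validates K; KB would additionally require R to be symmetric. The strongest is K.

K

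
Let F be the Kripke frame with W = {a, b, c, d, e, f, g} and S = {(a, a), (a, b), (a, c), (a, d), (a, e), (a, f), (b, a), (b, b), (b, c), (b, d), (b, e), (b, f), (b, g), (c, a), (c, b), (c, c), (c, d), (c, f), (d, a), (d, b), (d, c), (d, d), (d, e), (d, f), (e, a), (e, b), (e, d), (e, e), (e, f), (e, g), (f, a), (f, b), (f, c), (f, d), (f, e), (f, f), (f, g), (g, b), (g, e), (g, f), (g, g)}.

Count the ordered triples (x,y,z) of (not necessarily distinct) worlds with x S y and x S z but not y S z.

Enumerating: (a,c,e), (a,e,c), (b,a,g), (b,c,e), (b,c,g), (b,d,g), (b,e,c), (b,g,a), (b,g,c), (b,g,d), (d,c,e), (d,e,c), … and 12 more.
Total: 24.

24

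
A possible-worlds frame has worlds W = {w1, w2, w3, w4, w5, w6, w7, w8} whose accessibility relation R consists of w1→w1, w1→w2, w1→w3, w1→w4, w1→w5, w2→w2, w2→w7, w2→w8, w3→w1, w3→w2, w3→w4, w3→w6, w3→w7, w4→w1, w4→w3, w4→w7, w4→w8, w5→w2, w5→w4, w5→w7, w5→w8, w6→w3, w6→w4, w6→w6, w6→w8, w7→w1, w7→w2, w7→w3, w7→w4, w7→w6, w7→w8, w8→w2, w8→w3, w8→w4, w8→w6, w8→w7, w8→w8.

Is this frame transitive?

No

Transitive: no — w1 R w2 and w2 R w7, but not w1 R w7.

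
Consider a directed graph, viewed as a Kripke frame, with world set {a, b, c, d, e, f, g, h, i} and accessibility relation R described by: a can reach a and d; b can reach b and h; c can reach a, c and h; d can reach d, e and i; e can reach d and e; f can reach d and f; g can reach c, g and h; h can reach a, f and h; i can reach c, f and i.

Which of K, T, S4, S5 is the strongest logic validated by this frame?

T

Reflexive (axiom T): yes — every world is R-related to itself.
Transitive (axiom 4): no — a R d and d R e, but not a R e.
Euclidean (axiom 5): no — c R a and c R h, but not a R h.
So F validates K, T; S4 would additionally require R to be transitive. The strongest is T.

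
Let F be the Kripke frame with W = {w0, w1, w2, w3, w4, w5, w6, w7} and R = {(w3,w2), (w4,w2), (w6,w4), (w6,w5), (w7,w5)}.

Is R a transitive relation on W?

No

Transitive: no — w6 R w4 and w4 R w2, but not w6 R w2.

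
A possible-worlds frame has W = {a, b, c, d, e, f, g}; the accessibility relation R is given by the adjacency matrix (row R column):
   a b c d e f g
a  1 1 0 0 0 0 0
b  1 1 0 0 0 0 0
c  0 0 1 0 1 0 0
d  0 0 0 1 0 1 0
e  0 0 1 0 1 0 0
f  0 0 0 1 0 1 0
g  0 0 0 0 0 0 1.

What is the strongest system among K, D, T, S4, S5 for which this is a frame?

S5

Serial (axiom D): yes — every world has a successor (e.g. a R a).
Reflexive (axiom T): yes — every world is R-related to itself.
Transitive (axiom 4): yes — every two-step R-path is closed by a direct edge.
Euclidean (axiom 5): yes — any two successors of a common world are R-related.
So F validates K, D, T, S4, S5. The strongest is S5.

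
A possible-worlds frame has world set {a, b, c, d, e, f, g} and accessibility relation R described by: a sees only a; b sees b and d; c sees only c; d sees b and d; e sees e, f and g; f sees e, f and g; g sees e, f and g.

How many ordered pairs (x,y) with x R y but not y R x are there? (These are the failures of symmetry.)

0

R is symmetric; there are no such tuples.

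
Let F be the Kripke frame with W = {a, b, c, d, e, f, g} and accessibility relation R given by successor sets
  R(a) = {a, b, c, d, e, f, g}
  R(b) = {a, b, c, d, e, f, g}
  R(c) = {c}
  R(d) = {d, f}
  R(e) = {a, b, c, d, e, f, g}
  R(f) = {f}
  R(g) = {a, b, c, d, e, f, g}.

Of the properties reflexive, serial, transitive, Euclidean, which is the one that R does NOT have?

Reflexive: yes — every world is R-related to itself.
Serial: yes — every world has a successor (e.g. a R a).
Transitive: yes — every two-step R-path is closed by a direct edge.
Euclidean: no — a R c and a R b, but not c R b.
Only Euclidean fails.

Euclidean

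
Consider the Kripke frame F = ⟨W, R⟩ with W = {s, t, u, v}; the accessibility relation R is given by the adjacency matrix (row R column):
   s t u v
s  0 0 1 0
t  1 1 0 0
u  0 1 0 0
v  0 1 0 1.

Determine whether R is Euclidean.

No

Euclidean: no — s R u and s R u, but not u R u.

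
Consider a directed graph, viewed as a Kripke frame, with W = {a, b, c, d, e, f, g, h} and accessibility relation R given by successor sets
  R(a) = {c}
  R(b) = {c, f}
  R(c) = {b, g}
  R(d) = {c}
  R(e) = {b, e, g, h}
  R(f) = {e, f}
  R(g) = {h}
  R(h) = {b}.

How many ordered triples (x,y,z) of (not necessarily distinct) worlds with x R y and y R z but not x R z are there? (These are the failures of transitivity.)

Enumerating: (a,c,b), (a,c,g), (b,c,b), (b,c,g), (b,f,e), (c,b,c), (c,b,f), (c,g,h), (d,c,b), (d,c,g), (e,b,c), (e,b,f), (f,e,b), (f,e,g), (f,e,h), (g,h,b), (h,b,c), (h,b,f).

18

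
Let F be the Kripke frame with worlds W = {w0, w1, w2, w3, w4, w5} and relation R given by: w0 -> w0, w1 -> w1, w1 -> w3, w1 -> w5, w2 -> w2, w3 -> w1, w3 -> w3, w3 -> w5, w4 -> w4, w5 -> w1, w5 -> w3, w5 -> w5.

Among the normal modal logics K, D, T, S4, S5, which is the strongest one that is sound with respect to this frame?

S5

Serial (axiom D): yes — every world has a successor (e.g. w0 R w0).
Reflexive (axiom T): yes — every world is R-related to itself.
Transitive (axiom 4): yes — every two-step R-path is closed by a direct edge.
Euclidean (axiom 5): yes — any two successors of a common world are R-related.
So F validates K, D, T, S4, S5. The strongest is S5.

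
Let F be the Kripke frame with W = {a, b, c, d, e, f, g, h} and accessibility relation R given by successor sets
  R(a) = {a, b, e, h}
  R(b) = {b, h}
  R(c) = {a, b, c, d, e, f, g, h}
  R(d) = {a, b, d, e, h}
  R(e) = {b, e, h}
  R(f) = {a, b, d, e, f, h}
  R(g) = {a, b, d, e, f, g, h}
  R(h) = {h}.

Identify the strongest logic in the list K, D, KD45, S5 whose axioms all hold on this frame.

D

Serial (axiom D): yes — every world has a successor (e.g. a R a).
Euclidean (axiom 5): no — a R b and a R e, but not b R e.
Transitive (axiom 4): yes — every two-step R-path is closed by a direct edge.
Reflexive (axiom T): yes — every world is R-related to itself.
So F validates K, D; KD45 would additionally require R to be Euclidean. The strongest is D.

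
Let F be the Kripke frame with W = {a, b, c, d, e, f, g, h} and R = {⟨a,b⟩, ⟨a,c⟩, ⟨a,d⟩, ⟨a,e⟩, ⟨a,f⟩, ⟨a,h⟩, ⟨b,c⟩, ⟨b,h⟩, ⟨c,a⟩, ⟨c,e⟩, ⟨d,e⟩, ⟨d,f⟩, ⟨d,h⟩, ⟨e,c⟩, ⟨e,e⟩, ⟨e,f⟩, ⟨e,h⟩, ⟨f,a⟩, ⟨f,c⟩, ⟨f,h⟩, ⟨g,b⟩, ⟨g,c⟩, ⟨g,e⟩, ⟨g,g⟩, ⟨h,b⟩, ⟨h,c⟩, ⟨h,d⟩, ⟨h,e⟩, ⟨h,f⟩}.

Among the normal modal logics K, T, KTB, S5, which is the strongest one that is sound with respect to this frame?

Reflexive (axiom T): no — a is not related to itself.
Symmetric (axiom B): no — a R b but not b R a.
Euclidean (axiom 5): no — a R b and a R d, but not b R d.
So F validates K; T would additionally require R to be reflexive. The strongest is K.

K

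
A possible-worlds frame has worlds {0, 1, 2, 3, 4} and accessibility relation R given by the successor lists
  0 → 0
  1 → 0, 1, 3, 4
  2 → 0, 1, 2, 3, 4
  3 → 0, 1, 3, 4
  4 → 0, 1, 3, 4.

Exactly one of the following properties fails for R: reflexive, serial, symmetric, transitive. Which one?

Reflexive: yes — every world is R-related to itself.
Serial: yes — every world has a successor (e.g. 0 R 0).
Symmetric: no — 1 R 0 but not 0 R 1.
Transitive: yes — every two-step R-path is closed by a direct edge.
Only symmetric fails.

symmetric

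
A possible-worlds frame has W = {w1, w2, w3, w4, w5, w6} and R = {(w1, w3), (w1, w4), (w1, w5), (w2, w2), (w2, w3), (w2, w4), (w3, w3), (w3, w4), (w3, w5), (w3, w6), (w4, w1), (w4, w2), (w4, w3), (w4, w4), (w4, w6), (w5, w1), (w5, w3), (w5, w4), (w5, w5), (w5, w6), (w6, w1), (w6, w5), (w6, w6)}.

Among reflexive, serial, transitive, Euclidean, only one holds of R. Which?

serial

Reflexive: no — w1 is not related to itself.
Serial: yes — every world has a successor (e.g. w1 R w3).
Transitive: no — w1 R w3 and w3 R w6, but not w1 R w6.
Euclidean: no — w1 R w4 and w1 R w5, but not w4 R w5.
Only serial holds.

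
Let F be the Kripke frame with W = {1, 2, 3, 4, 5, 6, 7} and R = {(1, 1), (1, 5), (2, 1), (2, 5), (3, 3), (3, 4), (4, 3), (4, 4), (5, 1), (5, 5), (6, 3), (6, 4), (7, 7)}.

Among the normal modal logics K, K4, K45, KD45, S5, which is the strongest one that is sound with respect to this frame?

Transitive (axiom 4): yes — every two-step R-path is closed by a direct edge.
Euclidean (axiom 5): yes — any two successors of a common world are R-related.
Serial (axiom D): yes — every world has a successor (e.g. 1 R 1).
Reflexive (axiom T): no — 2 is not related to itself.
So F validates K, K4, K45, KD45; S5 would additionally require R to be reflexive. The strongest is KD45.

KD45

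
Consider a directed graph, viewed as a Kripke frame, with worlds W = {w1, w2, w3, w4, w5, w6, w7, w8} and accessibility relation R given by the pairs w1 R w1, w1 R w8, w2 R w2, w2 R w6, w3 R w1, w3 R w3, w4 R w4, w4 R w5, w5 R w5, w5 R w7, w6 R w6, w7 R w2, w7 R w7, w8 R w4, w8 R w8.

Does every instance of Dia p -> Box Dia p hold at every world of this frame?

Axiom 5 corresponds to the accessibility relation being Euclidean.
Euclidean: no — w1 R w8 and w1 R w1, but not w8 R w1.

No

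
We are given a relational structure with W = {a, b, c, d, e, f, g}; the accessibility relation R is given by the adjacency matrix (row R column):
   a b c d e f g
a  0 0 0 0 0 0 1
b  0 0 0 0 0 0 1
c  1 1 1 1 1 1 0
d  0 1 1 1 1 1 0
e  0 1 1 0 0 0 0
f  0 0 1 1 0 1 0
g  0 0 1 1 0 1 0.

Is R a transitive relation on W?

Transitive: no — a R g and g R c, but not a R c.

No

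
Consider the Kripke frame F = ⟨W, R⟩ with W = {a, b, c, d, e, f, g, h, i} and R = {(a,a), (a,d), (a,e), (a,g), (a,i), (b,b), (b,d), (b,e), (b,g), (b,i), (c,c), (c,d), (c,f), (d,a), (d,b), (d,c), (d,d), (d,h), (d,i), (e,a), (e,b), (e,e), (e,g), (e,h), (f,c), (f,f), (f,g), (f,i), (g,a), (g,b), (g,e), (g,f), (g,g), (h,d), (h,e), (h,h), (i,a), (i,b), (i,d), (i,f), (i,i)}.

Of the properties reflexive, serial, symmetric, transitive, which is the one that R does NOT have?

Reflexive: yes — every world is R-related to itself.
Serial: yes — every world has a successor (e.g. a R a).
Symmetric: yes — every pair in R has its reverse in R.
Transitive: no — a R d and d R b, but not a R b.
Only transitive fails.

transitive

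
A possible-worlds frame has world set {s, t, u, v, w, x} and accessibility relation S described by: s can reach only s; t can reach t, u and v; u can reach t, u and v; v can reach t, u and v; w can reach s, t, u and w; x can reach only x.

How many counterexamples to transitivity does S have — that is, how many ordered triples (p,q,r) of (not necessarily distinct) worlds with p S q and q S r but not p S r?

2

Enumerating: (w,t,v), (w,u,v).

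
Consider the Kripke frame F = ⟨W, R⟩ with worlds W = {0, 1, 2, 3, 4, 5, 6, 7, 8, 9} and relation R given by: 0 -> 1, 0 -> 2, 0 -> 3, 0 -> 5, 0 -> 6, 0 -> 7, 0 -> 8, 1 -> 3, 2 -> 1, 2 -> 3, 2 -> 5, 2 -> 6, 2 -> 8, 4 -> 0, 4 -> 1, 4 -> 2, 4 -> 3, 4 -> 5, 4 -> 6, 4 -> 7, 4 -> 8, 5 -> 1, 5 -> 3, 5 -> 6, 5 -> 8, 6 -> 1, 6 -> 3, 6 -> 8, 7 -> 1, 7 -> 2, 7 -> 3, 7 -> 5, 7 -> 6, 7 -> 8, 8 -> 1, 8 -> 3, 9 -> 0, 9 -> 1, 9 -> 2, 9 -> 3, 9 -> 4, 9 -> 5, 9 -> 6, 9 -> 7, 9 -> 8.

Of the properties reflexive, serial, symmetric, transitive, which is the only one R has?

Reflexive: no — 0 is not related to itself.
Serial: no — 3 has no R-successor.
Symmetric: no — 0 R 1 but not 1 R 0.
Transitive: yes — every two-step R-path is closed by a direct edge.
Only transitive holds.

transitive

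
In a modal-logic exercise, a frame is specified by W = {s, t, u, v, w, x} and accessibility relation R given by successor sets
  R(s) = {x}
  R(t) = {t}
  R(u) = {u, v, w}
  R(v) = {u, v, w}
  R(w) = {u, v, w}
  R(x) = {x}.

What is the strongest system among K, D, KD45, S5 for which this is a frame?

Serial (axiom D): yes — every world has a successor (e.g. s R x).
Euclidean (axiom 5): yes — any two successors of a common world are R-related.
Transitive (axiom 4): yes — every two-step R-path is closed by a direct edge.
Reflexive (axiom T): no — s is not related to itself.
So F validates K, D, KD45; S5 would additionally require R to be reflexive. The strongest is KD45.

KD45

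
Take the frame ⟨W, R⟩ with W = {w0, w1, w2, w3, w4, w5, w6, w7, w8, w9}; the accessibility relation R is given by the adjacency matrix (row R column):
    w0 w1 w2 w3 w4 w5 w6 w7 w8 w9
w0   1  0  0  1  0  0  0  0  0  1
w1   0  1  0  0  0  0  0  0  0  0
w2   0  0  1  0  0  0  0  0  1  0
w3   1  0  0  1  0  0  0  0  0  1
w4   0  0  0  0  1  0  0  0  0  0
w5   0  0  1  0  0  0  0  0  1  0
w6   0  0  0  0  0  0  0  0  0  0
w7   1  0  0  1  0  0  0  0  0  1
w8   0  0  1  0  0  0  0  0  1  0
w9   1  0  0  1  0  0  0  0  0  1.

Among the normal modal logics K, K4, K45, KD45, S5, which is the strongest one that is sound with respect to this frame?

K45

Transitive (axiom 4): yes — every two-step R-path is closed by a direct edge.
Euclidean (axiom 5): yes — any two successors of a common world are R-related.
Serial (axiom D): no — w6 has no R-successor.
Reflexive (axiom T): no — w5 is not related to itself.
So F validates K, K4, K45; KD45 would additionally require R to be serial. The strongest is K45.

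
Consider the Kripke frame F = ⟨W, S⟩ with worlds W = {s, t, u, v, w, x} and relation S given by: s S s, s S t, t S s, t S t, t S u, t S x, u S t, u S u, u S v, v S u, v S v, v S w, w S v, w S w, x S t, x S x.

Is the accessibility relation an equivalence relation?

Reflexive: yes — every world is S-related to itself.
Symmetric: yes — every pair in S has its reverse in S.
Transitive: no — s S t and t S u, but not s S u.
So S is not an equivalence relation.

No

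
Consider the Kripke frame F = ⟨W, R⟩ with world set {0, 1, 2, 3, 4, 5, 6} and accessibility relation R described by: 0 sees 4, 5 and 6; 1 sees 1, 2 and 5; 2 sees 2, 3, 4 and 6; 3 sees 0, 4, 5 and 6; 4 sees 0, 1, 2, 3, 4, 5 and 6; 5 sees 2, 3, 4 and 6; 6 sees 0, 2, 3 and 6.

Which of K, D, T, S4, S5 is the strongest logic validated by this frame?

D

Serial (axiom D): yes — every world has a successor (e.g. 0 R 4).
Reflexive (axiom T): no — 0 is not related to itself.
Transitive (axiom 4): no — 0 R 4 and 4 R 1, but not 0 R 1.
Euclidean (axiom 5): no — 0 R 6 and 0 R 4, but not 6 R 4.
So F validates K, D; T would additionally require R to be reflexive. The strongest is D.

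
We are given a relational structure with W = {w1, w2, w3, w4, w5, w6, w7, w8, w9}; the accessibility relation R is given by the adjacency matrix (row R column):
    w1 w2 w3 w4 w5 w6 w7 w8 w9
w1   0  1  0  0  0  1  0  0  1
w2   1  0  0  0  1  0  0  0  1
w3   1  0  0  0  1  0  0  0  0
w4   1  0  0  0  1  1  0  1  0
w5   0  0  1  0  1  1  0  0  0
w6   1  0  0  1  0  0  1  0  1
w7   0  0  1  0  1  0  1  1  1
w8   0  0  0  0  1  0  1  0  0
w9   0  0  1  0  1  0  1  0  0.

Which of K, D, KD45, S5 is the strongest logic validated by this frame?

D

Serial (axiom D): yes — every world has a successor (e.g. w1 R w2).
Euclidean (axiom 5): no — w1 R w2 and w1 R w6, but not w2 R w6.
Transitive (axiom 4): no — w1 R w2 and w2 R w5, but not w1 R w5.
Reflexive (axiom T): no — w1 is not related to itself.
So F validates K, D; KD45 would additionally require R to be Euclidean and transitive. The strongest is D.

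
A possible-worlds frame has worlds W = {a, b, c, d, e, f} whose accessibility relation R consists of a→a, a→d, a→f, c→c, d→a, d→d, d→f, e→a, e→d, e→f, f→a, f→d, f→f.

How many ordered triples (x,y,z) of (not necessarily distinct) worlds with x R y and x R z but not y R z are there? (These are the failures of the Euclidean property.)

R is Euclidean; there are no such tuples.

0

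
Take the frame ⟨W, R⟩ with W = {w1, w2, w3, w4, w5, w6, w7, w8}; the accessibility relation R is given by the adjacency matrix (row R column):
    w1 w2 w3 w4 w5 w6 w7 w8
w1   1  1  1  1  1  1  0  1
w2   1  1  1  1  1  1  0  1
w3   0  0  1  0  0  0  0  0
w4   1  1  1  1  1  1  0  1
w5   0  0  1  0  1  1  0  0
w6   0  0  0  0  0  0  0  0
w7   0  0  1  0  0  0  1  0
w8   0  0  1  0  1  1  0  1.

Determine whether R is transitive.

Transitive: yes — every two-step R-path is closed by a direct edge.

Yes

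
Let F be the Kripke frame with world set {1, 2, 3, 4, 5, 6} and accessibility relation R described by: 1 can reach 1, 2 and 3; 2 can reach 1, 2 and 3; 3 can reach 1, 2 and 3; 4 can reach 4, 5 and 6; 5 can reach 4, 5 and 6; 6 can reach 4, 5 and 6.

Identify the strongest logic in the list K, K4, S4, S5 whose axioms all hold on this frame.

S5

Transitive (axiom 4): yes — every two-step R-path is closed by a direct edge.
Reflexive (axiom T): yes — every world is R-related to itself.
Euclidean (axiom 5): yes — any two successors of a common world are R-related.
So F validates K, K4, S4, S5. The strongest is S5.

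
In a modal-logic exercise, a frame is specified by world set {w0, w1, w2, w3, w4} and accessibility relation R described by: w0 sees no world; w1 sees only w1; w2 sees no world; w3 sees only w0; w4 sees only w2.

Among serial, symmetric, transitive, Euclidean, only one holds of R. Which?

transitive

Serial: no — w0 has no R-successor.
Symmetric: no — w3 R w0 but not w0 R w3.
Transitive: yes — every two-step R-path is closed by a direct edge.
Euclidean: no — w3 R w0 and w3 R w0, but not w0 R w0.
Only transitive holds.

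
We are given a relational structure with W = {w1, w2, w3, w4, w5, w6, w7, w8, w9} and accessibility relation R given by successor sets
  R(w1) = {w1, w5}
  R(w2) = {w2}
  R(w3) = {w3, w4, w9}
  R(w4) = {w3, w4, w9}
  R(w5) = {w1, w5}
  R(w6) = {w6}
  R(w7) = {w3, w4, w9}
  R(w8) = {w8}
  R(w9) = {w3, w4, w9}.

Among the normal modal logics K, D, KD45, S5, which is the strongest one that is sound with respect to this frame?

Serial (axiom D): yes — every world has a successor (e.g. w1 R w1).
Euclidean (axiom 5): yes — any two successors of a common world are R-related.
Transitive (axiom 4): yes — every two-step R-path is closed by a direct edge.
Reflexive (axiom T): no — w7 is not related to itself.
So F validates K, D, KD45; S5 would additionally require R to be reflexive. The strongest is KD45.

KD45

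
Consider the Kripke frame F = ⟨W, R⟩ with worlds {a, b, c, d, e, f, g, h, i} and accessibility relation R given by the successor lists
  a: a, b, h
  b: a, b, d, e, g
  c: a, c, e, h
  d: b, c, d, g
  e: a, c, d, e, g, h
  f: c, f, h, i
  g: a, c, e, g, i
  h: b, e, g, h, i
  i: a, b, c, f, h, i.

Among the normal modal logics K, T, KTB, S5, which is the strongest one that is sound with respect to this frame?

T

Reflexive (axiom T): yes — every world is R-related to itself.
Symmetric (axiom B): no — a R h but not h R a.
Euclidean (axiom 5): no — a R b and a R h, but not b R h.
So F validates K, T; KTB would additionally require R to be symmetric. The strongest is T.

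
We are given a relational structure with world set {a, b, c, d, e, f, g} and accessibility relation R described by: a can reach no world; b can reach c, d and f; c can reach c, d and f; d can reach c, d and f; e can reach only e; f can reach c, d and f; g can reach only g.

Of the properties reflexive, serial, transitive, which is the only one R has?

transitive

Reflexive: no — a is not related to itself.
Serial: no — a has no R-successor.
Transitive: yes — every two-step R-path is closed by a direct edge.
Only transitive holds.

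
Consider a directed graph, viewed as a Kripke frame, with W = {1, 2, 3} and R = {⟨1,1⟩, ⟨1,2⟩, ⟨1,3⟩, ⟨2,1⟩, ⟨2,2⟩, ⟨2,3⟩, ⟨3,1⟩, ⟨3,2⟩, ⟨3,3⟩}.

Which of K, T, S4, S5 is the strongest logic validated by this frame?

Reflexive (axiom T): yes — every world is R-related to itself.
Transitive (axiom 4): yes — every two-step R-path is closed by a direct edge.
Euclidean (axiom 5): yes — any two successors of a common world are R-related.
So F validates K, T, S4, S5. The strongest is S5.

S5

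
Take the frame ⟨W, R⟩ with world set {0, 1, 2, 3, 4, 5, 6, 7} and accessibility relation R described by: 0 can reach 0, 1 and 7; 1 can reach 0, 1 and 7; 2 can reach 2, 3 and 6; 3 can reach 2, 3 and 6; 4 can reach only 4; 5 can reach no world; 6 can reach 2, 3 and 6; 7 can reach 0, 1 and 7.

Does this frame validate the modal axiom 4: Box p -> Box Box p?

The schema 4 characterises exactly the transitive frames.
Transitive: yes — every two-step R-path is closed by a direct edge.

Yes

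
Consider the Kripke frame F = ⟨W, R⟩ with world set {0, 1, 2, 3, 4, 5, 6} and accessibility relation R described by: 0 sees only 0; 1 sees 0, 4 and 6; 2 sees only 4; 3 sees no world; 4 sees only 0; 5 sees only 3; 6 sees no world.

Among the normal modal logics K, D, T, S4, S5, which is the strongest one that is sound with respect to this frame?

Serial (axiom D): no — 3 has no R-successor.
Reflexive (axiom T): no — 1 is not related to itself.
Transitive (axiom 4): no — 2 R 4 and 4 R 0, but not 2 R 0.
Euclidean (axiom 5): no — 1 R 0 and 1 R 4, but not 0 R 4.
So F validates K; D would additionally require R to be serial. The strongest is K.

K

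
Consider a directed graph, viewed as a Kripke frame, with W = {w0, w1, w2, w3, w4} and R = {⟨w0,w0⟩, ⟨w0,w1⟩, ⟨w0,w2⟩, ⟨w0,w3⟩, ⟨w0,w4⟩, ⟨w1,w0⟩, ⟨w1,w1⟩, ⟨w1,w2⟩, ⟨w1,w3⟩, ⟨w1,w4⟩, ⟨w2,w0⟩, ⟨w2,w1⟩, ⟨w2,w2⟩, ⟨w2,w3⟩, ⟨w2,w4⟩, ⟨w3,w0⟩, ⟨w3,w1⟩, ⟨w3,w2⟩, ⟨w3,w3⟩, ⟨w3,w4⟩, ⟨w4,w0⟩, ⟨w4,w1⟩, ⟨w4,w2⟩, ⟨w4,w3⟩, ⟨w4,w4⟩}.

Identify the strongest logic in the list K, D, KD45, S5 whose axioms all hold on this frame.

S5

Serial (axiom D): yes — every world has a successor (e.g. w0 R w0).
Euclidean (axiom 5): yes — any two successors of a common world are R-related.
Transitive (axiom 4): yes — every two-step R-path is closed by a direct edge.
Reflexive (axiom T): yes — every world is R-related to itself.
So F validates K, D, KD45, S5. The strongest is S5.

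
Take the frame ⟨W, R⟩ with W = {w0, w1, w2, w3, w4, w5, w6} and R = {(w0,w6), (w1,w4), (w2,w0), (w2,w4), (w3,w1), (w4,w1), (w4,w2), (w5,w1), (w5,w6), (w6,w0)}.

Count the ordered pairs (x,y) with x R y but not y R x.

4

Enumerating: (w2,w0), (w3,w1), (w5,w1), (w5,w6).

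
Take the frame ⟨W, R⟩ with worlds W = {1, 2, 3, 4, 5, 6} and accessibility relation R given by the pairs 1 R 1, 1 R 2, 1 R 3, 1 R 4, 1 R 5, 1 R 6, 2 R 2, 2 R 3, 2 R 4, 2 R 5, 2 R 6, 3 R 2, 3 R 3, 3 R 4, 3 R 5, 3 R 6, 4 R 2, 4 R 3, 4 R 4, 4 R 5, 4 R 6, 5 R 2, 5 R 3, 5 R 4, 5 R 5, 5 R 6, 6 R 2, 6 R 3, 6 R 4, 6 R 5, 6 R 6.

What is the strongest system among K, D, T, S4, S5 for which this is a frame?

Serial (axiom D): yes — every world has a successor (e.g. 1 R 1).
Reflexive (axiom T): yes — every world is R-related to itself.
Transitive (axiom 4): yes — every two-step R-path is closed by a direct edge.
Euclidean (axiom 5): no — 1 R 2 and 1 R 1, but not 2 R 1.
So F validates K, D, T, S4; S5 would additionally require R to be Euclidean. The strongest is S4.

S4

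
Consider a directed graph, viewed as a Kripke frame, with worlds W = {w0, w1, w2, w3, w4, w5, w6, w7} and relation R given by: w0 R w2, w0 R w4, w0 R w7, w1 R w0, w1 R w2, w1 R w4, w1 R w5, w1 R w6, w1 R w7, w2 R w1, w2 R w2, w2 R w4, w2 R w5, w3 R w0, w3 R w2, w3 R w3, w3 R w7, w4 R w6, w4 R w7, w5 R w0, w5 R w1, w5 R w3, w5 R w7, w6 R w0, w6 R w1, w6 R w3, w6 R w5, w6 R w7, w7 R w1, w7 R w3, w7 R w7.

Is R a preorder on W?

No

Reflexive: no — w0 is not related to itself.
Transitive: no — w0 R w2 and w2 R w1, but not w0 R w1.
So R is not a preorder.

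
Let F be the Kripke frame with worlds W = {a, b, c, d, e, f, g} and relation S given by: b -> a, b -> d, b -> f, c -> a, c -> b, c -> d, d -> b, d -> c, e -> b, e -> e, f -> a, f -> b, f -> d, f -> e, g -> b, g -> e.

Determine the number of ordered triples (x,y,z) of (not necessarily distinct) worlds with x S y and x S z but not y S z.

31

Enumerating: (b,a,a), (b,a,d), (b,a,f), (b,d,a), (b,d,d), (b,d,f), (b,f,f), (c,a,a), (c,a,b), (c,a,d), (c,b,b), (c,d,a), … and 19 more.
Total: 31.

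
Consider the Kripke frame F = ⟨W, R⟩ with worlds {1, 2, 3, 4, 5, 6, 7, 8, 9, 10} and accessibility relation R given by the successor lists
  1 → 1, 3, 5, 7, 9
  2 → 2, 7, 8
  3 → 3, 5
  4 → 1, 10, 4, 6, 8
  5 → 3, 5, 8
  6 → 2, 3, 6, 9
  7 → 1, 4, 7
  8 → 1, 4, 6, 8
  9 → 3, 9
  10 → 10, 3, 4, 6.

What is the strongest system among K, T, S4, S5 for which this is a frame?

T

Reflexive (axiom T): yes — every world is R-related to itself.
Transitive (axiom 4): no — 1 R 5 and 5 R 8, but not 1 R 8.
Euclidean (axiom 5): no — 1 R 3 and 1 R 7, but not 3 R 7.
So F validates K, T; S4 would additionally require R to be transitive. The strongest is T.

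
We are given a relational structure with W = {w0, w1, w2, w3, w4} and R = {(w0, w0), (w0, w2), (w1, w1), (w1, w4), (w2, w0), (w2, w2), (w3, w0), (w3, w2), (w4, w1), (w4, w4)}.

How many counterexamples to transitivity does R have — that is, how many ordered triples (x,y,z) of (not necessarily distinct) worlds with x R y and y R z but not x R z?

R is transitive; there are no such tuples.

0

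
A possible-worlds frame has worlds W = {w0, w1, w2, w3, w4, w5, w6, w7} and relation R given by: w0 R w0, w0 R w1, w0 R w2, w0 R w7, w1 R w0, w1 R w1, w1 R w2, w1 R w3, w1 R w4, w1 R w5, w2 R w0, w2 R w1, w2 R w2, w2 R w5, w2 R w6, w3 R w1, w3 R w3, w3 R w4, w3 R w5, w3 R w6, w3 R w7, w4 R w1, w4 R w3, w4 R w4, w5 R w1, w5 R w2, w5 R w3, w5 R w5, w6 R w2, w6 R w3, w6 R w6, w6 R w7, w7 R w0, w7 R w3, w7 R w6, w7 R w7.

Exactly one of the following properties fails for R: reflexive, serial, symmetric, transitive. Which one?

Reflexive: yes — every world is R-related to itself.
Serial: yes — every world has a successor (e.g. w0 R w0).
Symmetric: yes — every pair in R has its reverse in R.
Transitive: no — w0 R w1 and w1 R w3, but not w0 R w3.
Only transitive fails.

transitive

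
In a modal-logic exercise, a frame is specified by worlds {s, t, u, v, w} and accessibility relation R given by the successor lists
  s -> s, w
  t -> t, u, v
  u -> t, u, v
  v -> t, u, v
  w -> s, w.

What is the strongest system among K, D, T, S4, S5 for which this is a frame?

S5

Serial (axiom D): yes — every world has a successor (e.g. s R s).
Reflexive (axiom T): yes — every world is R-related to itself.
Transitive (axiom 4): yes — every two-step R-path is closed by a direct edge.
Euclidean (axiom 5): yes — any two successors of a common world are R-related.
So F validates K, D, T, S4, S5. The strongest is S5.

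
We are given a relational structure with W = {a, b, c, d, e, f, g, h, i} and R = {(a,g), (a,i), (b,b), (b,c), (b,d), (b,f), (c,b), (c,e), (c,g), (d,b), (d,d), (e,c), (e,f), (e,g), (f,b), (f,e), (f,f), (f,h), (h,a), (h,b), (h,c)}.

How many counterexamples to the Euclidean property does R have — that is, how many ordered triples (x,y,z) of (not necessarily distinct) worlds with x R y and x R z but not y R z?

Enumerating: (a,g,g), (a,g,i), (a,i,g), (a,i,i), (b,c,c), (b,c,d), (b,c,f), (b,d,c), (b,d,f), (b,f,c), (b,f,d), (c,b,e), … and 27 more.
Total: 39.

39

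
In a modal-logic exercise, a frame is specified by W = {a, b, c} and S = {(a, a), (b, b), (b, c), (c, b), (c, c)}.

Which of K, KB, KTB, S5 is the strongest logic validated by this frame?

S5

Symmetric (axiom B): yes — every pair in S has its reverse in S.
Reflexive (axiom T): yes — every world is S-related to itself.
Euclidean (axiom 5): yes — any two successors of a common world are S-related.
So F validates K, KB, KTB, S5. The strongest is S5.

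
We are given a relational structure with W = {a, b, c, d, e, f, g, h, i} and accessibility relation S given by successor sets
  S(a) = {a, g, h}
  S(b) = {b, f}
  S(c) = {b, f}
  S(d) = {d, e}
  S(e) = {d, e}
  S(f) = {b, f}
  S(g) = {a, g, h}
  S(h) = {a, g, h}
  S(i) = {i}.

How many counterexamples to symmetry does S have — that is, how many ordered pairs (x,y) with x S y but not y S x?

Enumerating: (c,b), (c,f).

2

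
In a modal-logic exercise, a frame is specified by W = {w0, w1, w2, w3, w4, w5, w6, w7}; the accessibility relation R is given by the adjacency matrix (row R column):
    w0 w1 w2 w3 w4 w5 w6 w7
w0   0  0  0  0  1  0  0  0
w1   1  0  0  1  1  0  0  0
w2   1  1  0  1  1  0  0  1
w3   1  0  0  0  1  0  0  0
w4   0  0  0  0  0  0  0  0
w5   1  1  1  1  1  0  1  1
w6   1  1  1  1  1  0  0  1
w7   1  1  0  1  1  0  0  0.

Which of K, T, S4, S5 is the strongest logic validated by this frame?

K

Reflexive (axiom T): no — w0 is not related to itself.
Transitive (axiom 4): yes — every two-step R-path is closed by a direct edge.
Euclidean (axiom 5): no — w1 R w0 and w1 R w3, but not w0 R w3.
So F validates K; T would additionally require R to be reflexive. The strongest is K.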